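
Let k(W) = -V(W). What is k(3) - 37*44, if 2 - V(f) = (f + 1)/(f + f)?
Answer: -4888/3 ≈ -1629.3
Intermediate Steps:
V(f) = 2 - (1 + f)/(2*f) (V(f) = 2 - (f + 1)/(f + f) = 2 - (1 + f)/(2*f))
k(W) = -(-1 + 3*W)/(2*W)
k(3) - 37*44 = (½)*(1 - 3*3)/3 - 37*44 = (½)*(⅓)*(1 - 9) - 1628 = (½)*(⅓)*(-8) - 1628 = -4/3 - 1628 = -4888/3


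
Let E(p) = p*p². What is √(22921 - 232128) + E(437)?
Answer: 83453453 + I*√209207 ≈ 8.3453e+7 + 457.39*I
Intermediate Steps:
E(p) = p³
√(22921 - 232128) + E(437) = √(22921 - 232128) + 437³ = √(-209207) + 83453453 = I*√209207 + 83453453 = 83453453 + I*√209207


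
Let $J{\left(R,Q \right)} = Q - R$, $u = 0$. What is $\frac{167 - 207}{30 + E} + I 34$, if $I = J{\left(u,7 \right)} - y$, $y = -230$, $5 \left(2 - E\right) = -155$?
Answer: $\frac{507614}{63} \approx 8057.4$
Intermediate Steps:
$E = 33$ ($E = 2 - -31 = 2 + 31 = 33$)
$I = 237$ ($I = \left(7 - 0\right) - -230 = \left(7 + 0\right) + 230 = 7 + 230 = 237$)
$\frac{167 - 207}{30 + E} + I 34 = \frac{167 - 207}{30 + 33} + 237 \cdot 34 = - \frac{40}{63} + 8058 = \frac{507614}{63}$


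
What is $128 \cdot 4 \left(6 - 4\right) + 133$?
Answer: $1157$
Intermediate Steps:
$128 \cdot 4 \left(6 - 4\right) + 133 = 128 \cdot 4 \cdot 2 + 133 = 128 \cdot 8 + 133 = 1024 + 133 = 1157$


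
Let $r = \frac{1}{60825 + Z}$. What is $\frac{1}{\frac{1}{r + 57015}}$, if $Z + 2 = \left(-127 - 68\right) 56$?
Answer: $\frac{2845219546}{49903} \approx 57015.0$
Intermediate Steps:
$Z = -10922$ ($Z = -2 + \left(-127 - 68\right) 56 = -2 - 10920 = -10922$)
$r = \frac{1}{49903}$ ($r = \frac{1}{60825 - 10922} = \frac{1}{49903} \approx 2.0039 \cdot 10^{-5}$)
$\frac{1}{\frac{1}{r + 57015}} = \frac{1}{\frac{1}{\frac{1}{49903} + 57015}} = \frac{1}{\frac{1}{\frac{2845219546}{49903}}} = \frac{1}{\frac{49903}{2845219546}} = \frac{2845219546}{49903}$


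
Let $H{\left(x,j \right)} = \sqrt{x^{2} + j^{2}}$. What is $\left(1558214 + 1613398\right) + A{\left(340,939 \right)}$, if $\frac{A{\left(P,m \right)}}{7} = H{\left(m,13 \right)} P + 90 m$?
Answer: $3763182 + 2380 \sqrt{881890} \approx 5.9982 \cdot 10^{6}$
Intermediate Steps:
$H{\left(x,j \right)} = \sqrt{j^{2} + x^{2}}$
$A{\left(P,m \right)} = 630 m + 7 P \sqrt{169 + m^{2}}$ ($A{\left(P,m \right)} = 7 \left(\sqrt{13^{2} + m^{2}} P + 90 m\right) = 7 \left(\sqrt{169 + m^{2}} P + 90 m\right) = 7 \left(P \sqrt{169 + m^{2}} + 90 m\right) = 7 \left(90 m + P \sqrt{169 + m^{2}}\right) = 630 m + 7 P \sqrt{169 + m^{2}}$)
$\left(1558214 + 1613398\right) + A{\left(340,939 \right)} = \left(1558214 + 1613398\right) + \left(630 \cdot 939 + 7 \cdot 340 \sqrt{169 + 939^{2}}\right) = 3171612 + \left(591570 + 7 \cdot 340 \sqrt{169 + 881721}\right) = 3171612 + \left(591570 + 7 \cdot 340 \sqrt{881890}\right) = 3171612 + \left(591570 + 2380 \sqrt{881890}\right) = 3763182 + 2380 \sqrt{881890}$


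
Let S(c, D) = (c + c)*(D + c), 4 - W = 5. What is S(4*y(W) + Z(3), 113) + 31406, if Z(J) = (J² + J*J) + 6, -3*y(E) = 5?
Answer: 323318/9 ≈ 35924.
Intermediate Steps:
W = -1 (W = 4 - 1*5 = 4 - 5 = -1)
y(E) = -5/3 (y(E) = -⅓*5 = -5/3)
Z(J) = 6 + 2*J² (Z(J) = (J² + J²) + 6 = 2*J² + 6 = 6 + 2*J²)
S(c, D) = 2*c*(D + c) (S(c, D) = (2*c)*(D + c) = 2*c*(D + c))
S(4*y(W) + Z(3), 113) + 31406 = 2*(4*(-5/3) + (6 + 2*3²))*(113 + (4*(-5/3) + (6 + 2*3²))) + 31406 = 2*(-20/3 + (6 + 2*9))*(113 + (-20/3 + (6 + 2*9))) + 31406 = 2*(-20/3 + (6 + 18))*(113 + (-20/3 + (6 + 18))) + 31406 = 2*(-20/3 + 24)*(113 + (-20/3 + 24)) + 31406 = 2*(52/3)*(113 + 52/3) + 31406 = 2*(52/3)*(391/3) + 31406 = 40664/9 + 31406 = 323318/9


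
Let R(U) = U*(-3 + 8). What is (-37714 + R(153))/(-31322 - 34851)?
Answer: 36949/66173 ≈ 0.55837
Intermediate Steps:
R(U) = 5*U (R(U) = U*5 = 5*U)
(-37714 + R(153))/(-31322 - 34851) = (-37714 + 5*153)/(-31322 - 34851) = (-37714 + 765)/(-66173) = -36949*(-1/66173) = 36949/66173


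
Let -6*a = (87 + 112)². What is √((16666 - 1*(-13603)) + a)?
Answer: √852078/6 ≈ 153.85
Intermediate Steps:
a = -39601/6 (a = -(87 + 112)²/6 = -⅙*199² = -⅙*39601 = -39601/6 ≈ -6600.2)
√((16666 - 1*(-13603)) + a) = √((16666 - 1*(-13603)) - 39601/6) = √((16666 + 13603) - 39601/6) = √(30269 - 39601/6) = √(142013/6) = √852078/6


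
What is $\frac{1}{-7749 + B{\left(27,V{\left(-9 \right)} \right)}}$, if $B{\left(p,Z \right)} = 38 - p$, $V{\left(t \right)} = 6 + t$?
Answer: $- \frac{1}{7738} \approx -0.00012923$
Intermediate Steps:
$\frac{1}{-7749 + B{\left(27,V{\left(-9 \right)} \right)}} = \frac{1}{-7749 + \left(38 - 27\right)} = \frac{1}{-7749 + 11} = \frac{1}{-7738} = - \frac{1}{7738}$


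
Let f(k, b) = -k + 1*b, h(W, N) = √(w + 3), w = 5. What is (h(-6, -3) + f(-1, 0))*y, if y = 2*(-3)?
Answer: -6 - 12*√2 ≈ -22.971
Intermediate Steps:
h(W, N) = 2*√2 (h(W, N) = √(5 + 3) = √8 = 2*√2)
y = -6
f(k, b) = b - k (f(k, b) = -k + b = b - k)
(h(-6, -3) + f(-1, 0))*y = (2*√2 + (0 - 1*(-1)))*(-6) = (2*√2 + (0 + 1))*(-6) = (2*√2 + 1)*(-6) = (1 + 2*√2)*(-6) = -6 - 12*√2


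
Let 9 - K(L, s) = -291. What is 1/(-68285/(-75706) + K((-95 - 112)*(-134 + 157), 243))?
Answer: 75706/22780085 ≈ 0.0033233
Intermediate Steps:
K(L, s) = 300 (K(L, s) = 9 - 1*(-291) = 9 + 291 = 300)
1/(-68285/(-75706) + K((-95 - 112)*(-134 + 157), 243)) = 1/(-68285/(-75706) + 300) = 1/(-68285*(-1/75706) + 300) = 1/(68285/75706 + 300) = 1/(22780085/75706) = 75706/22780085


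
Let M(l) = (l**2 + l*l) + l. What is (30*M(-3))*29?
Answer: 13050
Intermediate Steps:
M(l) = l + 2*l**2 (M(l) = (l**2 + l**2) + l = 2*l**2 + l = l + 2*l**2)
(30*M(-3))*29 = (30*(-3*(1 + 2*(-3))))*29 = (30*(-3*(1 - 6)))*29 = (30*(-3*(-5)))*29 = (30*15)*29 = 450*29 = 13050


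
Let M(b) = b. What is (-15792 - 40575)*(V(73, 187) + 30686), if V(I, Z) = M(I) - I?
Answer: -1729677762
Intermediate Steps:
V(I, Z) = 0 (V(I, Z) = I - I = 0)
(-15792 - 40575)*(V(73, 187) + 30686) = (-15792 - 40575)*(0 + 30686) = -56367*30686 = -1729677762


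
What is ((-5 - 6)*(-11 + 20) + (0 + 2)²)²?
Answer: 9025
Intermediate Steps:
((-5 - 6)*(-11 + 20) + (0 + 2)²)² = (-11*9 + 2²)² = (-99 + 4)² = (-95)² = 9025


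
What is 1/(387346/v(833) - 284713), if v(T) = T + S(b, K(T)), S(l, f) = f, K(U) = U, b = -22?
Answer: -833/236972256 ≈ -3.5152e-6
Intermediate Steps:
v(T) = 2*T (v(T) = T + T = 2*T)
1/(387346/v(833) - 284713) = 1/(387346/((2*833)) - 284713) = 1/(387346/1666 - 284713) = 1/(387346*(1/1666) - 284713) = 1/(193673/833 - 284713) = 1/(-236972256/833) = -833/236972256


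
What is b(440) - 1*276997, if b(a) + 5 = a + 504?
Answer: -276058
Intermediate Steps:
b(a) = 499 + a (b(a) = -5 + (a + 504) = -5 + (504 + a) = 499 + a)
b(440) - 1*276997 = (499 + 440) - 1*276997 = 939 - 276997 = -276058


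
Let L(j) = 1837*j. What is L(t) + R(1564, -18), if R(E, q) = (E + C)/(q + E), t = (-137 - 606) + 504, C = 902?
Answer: -339379006/773 ≈ -4.3904e+5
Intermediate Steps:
t = -239 (t = -743 + 504 = -239)
R(E, q) = (902 + E)/(E + q) (R(E, q) = (E + 902)/(q + E) = (902 + E)/(E + q))
L(t) + R(1564, -18) = 1837*(-239) + (902 + 1564)/(1564 - 18) = -439043 + 2466/1546 = -439043 + (1/1546)*2466 = -439043 + 1233/773 = -339379006/773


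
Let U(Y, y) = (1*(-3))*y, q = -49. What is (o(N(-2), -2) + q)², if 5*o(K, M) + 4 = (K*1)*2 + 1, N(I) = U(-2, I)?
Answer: 55696/25 ≈ 2227.8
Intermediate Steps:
U(Y, y) = -3*y
N(I) = -3*I
o(K, M) = -⅗ + 2*K/5 (o(K, M) = -⅘ + ((K*1)*2 + 1)/5 = -⅘ + (K*2 + 1)/5 = -⅘ + (2*K + 1)/5 = -⅘ + (1 + 2*K)/5 = -⅘ + (⅕ + 2*K/5) = -⅗ + 2*K/5)
(o(N(-2), -2) + q)² = ((-⅗ + 2*(-3*(-2))/5) - 49)² = ((-⅗ + (⅖)*6) - 49)² = ((-⅗ + 12/5) - 49)² = (9/5 - 49)² = (-236/5)² = 55696/25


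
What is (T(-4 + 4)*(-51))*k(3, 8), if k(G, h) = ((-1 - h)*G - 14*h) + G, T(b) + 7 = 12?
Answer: 34680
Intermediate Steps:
T(b) = 5 (T(b) = -7 + 12 = 5)
k(G, h) = G - 14*h + G*(-1 - h) (k(G, h) = (G*(-1 - h) - 14*h) + G = (-14*h + G*(-1 - h)) + G = G - 14*h + G*(-1 - h))
(T(-4 + 4)*(-51))*k(3, 8) = (5*(-51))*(-1*8*(14 + 3)) = -(-255)*8*17 = -255*(-136) = 34680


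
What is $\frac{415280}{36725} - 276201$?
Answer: $- \frac{2028613289}{7345} \approx -2.7619 \cdot 10^{5}$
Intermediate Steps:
$\frac{415280}{36725} - 276201 = 415280 \cdot \frac{1}{36725} - 276201 = \frac{83056}{7345} - 276201 = - \frac{2028613289}{7345}$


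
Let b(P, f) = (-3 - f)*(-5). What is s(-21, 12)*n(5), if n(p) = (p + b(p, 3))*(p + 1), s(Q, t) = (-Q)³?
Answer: 1944810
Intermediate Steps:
s(Q, t) = -Q³
b(P, f) = 15 + 5*f
n(p) = (1 + p)*(30 + p) (n(p) = (p + (15 + 5*3))*(p + 1) = (p + (15 + 15))*(1 + p) = (p + 30)*(1 + p) = (30 + p)*(1 + p) = (1 + p)*(30 + p))
s(-21, 12)*n(5) = (-1*(-21)³)*(30 + 5² + 31*5) = (-1*(-9261))*(30 + 25 + 155) = 9261*210 = 1944810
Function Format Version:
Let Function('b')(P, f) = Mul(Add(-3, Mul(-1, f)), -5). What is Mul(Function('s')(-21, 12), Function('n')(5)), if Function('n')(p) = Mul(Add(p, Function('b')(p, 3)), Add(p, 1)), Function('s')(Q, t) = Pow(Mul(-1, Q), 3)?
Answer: 1944810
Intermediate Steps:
Function('s')(Q, t) = Mul(-1, Pow(Q, 3))
Function('b')(P, f) = Add(15, Mul(5, f))
Function('n')(p) = Mul(Add(1, p), Add(30, p)) (Function('n')(p) = Mul(Add(p, Add(15, Mul(5, 3))), Add(p, 1)) = Mul(Add(p, Add(15, 15)), Add(1, p)) = Mul(Add(p, 30), Add(1, p)) = Mul(Add(30, p), Add(1, p)) = Mul(Add(1, p), Add(30, p)))
Mul(Function('s')(-21, 12), Function('n')(5)) = Mul(Mul(-1, Pow(-21, 3)), Add(30, Pow(5, 2), Mul(31, 5))) = Mul(Mul(-1, -9261), Add(30, 25, 155)) = Mul(9261, 210) = 1944810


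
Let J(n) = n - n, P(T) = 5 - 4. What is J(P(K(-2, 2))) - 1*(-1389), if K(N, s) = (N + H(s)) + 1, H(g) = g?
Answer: 1389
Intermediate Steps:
K(N, s) = 1 + N + s (K(N, s) = (N + s) + 1 = 1 + N + s)
P(T) = 1
J(n) = 0
J(P(K(-2, 2))) - 1*(-1389) = 0 - 1*(-1389) = 0 + 1389 = 1389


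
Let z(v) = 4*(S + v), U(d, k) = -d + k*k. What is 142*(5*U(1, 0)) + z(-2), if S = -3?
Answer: -730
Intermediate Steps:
U(d, k) = k**2 - d (U(d, k) = -d + k**2 = k**2 - d)
z(v) = -12 + 4*v (z(v) = 4*(-3 + v) = -12 + 4*v)
142*(5*U(1, 0)) + z(-2) = 142*(5*(0**2 - 1*1)) + (-12 + 4*(-2)) = 142*(5*(0 - 1)) + (-12 - 8) = 142*(5*(-1)) - 20 = 142*(-5) - 20 = -710 - 20 = -730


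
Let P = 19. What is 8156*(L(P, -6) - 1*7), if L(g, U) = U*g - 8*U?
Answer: -595388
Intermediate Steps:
L(g, U) = -8*U + U*g
8156*(L(P, -6) - 1*7) = 8156*(-6*(-8 + 19) - 1*7) = 8156*(-6*11 - 7) = 8156*(-66 - 7) = 8156*(-73) = -595388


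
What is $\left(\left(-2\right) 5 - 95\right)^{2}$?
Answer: $11025$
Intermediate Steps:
$\left(\left(-2\right) 5 - 95\right)^{2} = \left(-10 - 95\right)^{2} = \left(-105\right)^{2} = 11025$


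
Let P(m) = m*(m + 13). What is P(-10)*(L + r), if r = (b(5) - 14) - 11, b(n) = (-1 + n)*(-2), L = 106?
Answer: -2190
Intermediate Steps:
P(m) = m*(13 + m)
b(n) = 2 - 2*n
r = -33 (r = ((2 - 2*5) - 14) - 11 = ((2 - 10) - 14) - 11 = (-8 - 14) - 11 = -22 - 11 = -33)
P(-10)*(L + r) = (-10*(13 - 10))*(106 - 33) = -10*3*73 = -30*73 = -2190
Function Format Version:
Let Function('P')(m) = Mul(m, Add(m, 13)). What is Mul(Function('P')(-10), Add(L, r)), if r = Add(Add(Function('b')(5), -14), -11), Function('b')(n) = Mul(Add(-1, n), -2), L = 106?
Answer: -2190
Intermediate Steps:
Function('P')(m) = Mul(m, Add(13, m))
Function('b')(n) = Add(2, Mul(-2, n))
r = -33 (r = Add(Add(Add(2, Mul(-2, 5)), -14), -11) = Add(Add(Add(2, -10), -14), -11) = Add(Add(-8, -14), -11) = Add(-22, -11) = -33)
Mul(Function('P')(-10), Add(L, r)) = Mul(Mul(-10, Add(13, -10)), Add(106, -33)) = Mul(Mul(-10, 3), 73) = Mul(-30, 73) = -2190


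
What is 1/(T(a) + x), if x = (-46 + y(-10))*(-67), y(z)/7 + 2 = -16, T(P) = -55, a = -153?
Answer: 1/11469 ≈ 8.7192e-5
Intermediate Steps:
y(z) = -126 (y(z) = -14 + 7*(-16) = -14 - 112 = -126)
x = 11524 (x = (-46 - 126)*(-67) = -172*(-67) = 11524)
1/(T(a) + x) = 1/(-55 + 11524) = 1/11469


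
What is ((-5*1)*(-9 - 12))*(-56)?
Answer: -5880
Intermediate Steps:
((-5*1)*(-9 - 12))*(-56) = -5*(-21)*(-56) = 105*(-56) = -5880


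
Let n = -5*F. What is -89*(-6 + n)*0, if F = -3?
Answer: 0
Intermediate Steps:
n = 15 (n = -5*(-3) = 15)
-89*(-6 + n)*0 = -89*(-6 + 15)*0 = -801*0 = -89*0 = 0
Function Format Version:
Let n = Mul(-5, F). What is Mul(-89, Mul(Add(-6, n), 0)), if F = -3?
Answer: 0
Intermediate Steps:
n = 15 (n = Mul(-5, -3) = 15)
Mul(-89, Mul(Add(-6, n), 0)) = Mul(-89, Mul(Add(-6, 15), 0)) = Mul(-89, Mul(9, 0)) = Mul(-89, 0) = 0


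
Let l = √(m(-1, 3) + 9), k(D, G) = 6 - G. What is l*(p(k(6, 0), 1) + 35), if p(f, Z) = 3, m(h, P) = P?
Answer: 76*√3 ≈ 131.64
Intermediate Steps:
l = 2*√3 (l = √(3 + 9) = √12 = 2*√3 ≈ 3.4641)
l*(p(k(6, 0), 1) + 35) = (2*√3)*(3 + 35) = (2*√3)*38 = 76*√3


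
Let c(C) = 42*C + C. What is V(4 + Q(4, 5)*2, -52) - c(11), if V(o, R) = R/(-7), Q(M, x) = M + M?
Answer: -3259/7 ≈ -465.57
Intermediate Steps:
Q(M, x) = 2*M
c(C) = 43*C
V(o, R) = -R/7 (V(o, R) = R*(-⅐) = -R/7)
V(4 + Q(4, 5)*2, -52) - c(11) = -⅐*(-52) - 43*11 = 52/7 - 1*473 = 52/7 - 473 = -3259/7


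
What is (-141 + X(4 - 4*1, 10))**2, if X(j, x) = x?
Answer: 17161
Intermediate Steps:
(-141 + X(4 - 4*1, 10))**2 = (-141 + 10)**2 = (-131)**2 = 17161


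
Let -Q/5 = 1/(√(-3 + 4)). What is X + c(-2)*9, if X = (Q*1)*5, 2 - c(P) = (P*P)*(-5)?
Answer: 173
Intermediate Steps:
Q = -5 (Q = -5/√(-3 + 4) = -5/(√1) = -5/1 = -5*1 = -5)
c(P) = 2 + 5*P² (c(P) = 2 - P*P*(-5) = 2 - P²*(-5) = 2 - (-5)*P² = 2 + 5*P²)
X = -25 (X = -5*1*5 = -5*5 = -25)
X + c(-2)*9 = -25 + (2 + 5*(-2)²)*9 = -25 + (2 + 5*4)*9 = -25 + (2 + 20)*9 = -25 + 22*9 = -25 + 198 = 173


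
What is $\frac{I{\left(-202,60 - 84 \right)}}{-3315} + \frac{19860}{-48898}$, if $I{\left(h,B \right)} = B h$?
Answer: $- \frac{50482234}{27016145} \approx -1.8686$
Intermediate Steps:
$\frac{I{\left(-202,60 - 84 \right)}}{-3315} + \frac{19860}{-48898} = \frac{\left(60 - 84\right) \left(-202\right)}{-3315} + \frac{19860}{-48898} = \left(-24\right) \left(-202\right) \left(- \frac{1}{3315}\right) + 19860 \left(- \frac{1}{48898}\right) = 4848 \left(- \frac{1}{3315}\right) - \frac{9930}{24449} = - \frac{1616}{1105} - \frac{9930}{24449} = - \frac{50482234}{27016145}$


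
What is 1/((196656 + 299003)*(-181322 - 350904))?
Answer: -1/263802606934 ≈ -3.7907e-12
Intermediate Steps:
1/((196656 + 299003)*(-181322 - 350904)) = 1/(495659*(-532226)) = 1/(-263802606934) = -1/263802606934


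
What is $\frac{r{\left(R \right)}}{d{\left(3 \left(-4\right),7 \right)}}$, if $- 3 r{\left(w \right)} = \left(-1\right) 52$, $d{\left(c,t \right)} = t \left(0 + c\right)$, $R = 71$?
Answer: $- \frac{13}{63} \approx -0.20635$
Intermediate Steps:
$d{\left(c,t \right)} = c t$ ($d{\left(c,t \right)} = t c = c t$)
$r{\left(w \right)} = \frac{52}{3}$ ($r{\left(w \right)} = - \frac{\left(-1\right) 52}{3} = \left(- \frac{1}{3}\right) \left(-52\right) = \frac{52}{3}$)
$\frac{r{\left(R \right)}}{d{\left(3 \left(-4\right),7 \right)}} = \frac{52}{3 \cdot 3 \left(-4\right) 7} = \frac{52}{3 \left(\left(-12\right) 7\right)} = \frac{52}{3 \left(-84\right)} = \frac{52}{3} \left(- \frac{1}{84}\right) = - \frac{13}{63}$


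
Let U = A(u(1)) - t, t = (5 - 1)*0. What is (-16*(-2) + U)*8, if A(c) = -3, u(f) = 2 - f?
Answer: 232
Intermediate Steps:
t = 0 (t = 4*0 = 0)
U = -3 (U = -3 - 1*0 = -3 + 0 = -3)
(-16*(-2) + U)*8 = (-16*(-2) - 3)*8 = (32 - 3)*8 = 29*8 = 232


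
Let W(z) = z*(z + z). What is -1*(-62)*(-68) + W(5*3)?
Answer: -3766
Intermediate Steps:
W(z) = 2*z² (W(z) = z*(2*z) = 2*z²)
-1*(-62)*(-68) + W(5*3) = -1*(-62)*(-68) + 2*(5*3)² = 62*(-68) + 2*15² = -4216 + 2*225 = -4216 + 450 = -3766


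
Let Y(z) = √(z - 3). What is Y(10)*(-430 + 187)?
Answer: -243*√7 ≈ -642.92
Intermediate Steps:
Y(z) = √(-3 + z)
Y(10)*(-430 + 187) = √(-3 + 10)*(-430 + 187) = √7*(-243) = -243*√7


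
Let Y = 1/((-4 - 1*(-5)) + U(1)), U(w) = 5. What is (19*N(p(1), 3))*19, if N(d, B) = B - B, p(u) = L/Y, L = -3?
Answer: 0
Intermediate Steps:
Y = 1/6 (Y = 1/((-4 - 1*(-5)) + 5) = 1/((-4 + 5) + 5) = 1/(1 + 5) = 1/6 ≈ 0.16667)
p(u) = -18 (p(u) = -3/1/6 = -3*6 = -18)
N(d, B) = 0
(19*N(p(1), 3))*19 = (19*0)*19 = 0*19 = 0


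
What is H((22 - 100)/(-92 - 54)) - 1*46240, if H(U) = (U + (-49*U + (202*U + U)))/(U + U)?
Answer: -92325/2 ≈ -46163.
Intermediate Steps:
H(U) = 155/2 (H(U) = (U + (-49*U + 203*U))/((2*U)) = (U + 154*U)*(1/(2*U)) = (155*U)*(1/(2*U)) = 155/2)
H((22 - 100)/(-92 - 54)) - 1*46240 = 155/2 - 1*46240 = 155/2 - 46240 = -92325/2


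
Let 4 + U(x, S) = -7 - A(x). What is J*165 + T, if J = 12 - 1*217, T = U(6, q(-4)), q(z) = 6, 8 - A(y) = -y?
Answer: -33850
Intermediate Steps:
A(y) = 8 + y (A(y) = 8 - (-1)*y = 8 + y)
U(x, S) = -19 - x (U(x, S) = -4 + (-7 - (8 + x)) = -4 + (-7 + (-8 - x)) = -4 + (-15 - x) = -19 - x)
T = -25 (T = -19 - 1*6 = -19 - 6 = -25)
J = -205 (J = 12 - 217 = -205)
J*165 + T = -205*165 - 25 = -33825 - 25 = -33850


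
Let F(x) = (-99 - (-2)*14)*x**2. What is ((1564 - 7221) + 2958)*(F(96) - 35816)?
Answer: 1862720248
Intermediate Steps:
F(x) = -71*x**2 (F(x) = (-99 - 1*(-28))*x**2 = (-99 + 28)*x**2 = -71*x**2)
((1564 - 7221) + 2958)*(F(96) - 35816) = ((1564 - 7221) + 2958)*(-71*96**2 - 35816) = (-5657 + 2958)*(-71*9216 - 35816) = -2699*(-654336 - 35816) = -2699*(-690152) = 1862720248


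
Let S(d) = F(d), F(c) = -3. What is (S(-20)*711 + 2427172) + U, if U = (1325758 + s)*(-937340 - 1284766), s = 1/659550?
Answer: -323836014015762176/109925 ≈ -2.9460e+12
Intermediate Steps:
S(d) = -3
s = 1/659550 ≈ 1.5162e-6
U = -323836280588174251/109925 (U = (1325758 + 1/659550)*(-937340 - 1284766) = (874403688901/659550)*(-2222106) = -323836280588174251/109925 ≈ -2.9460e+12)
(S(-20)*711 + 2427172) + U = (-3*711 + 2427172) - 323836280588174251/109925 = (-2133 + 2427172) - 323836280588174251/109925 = 2425039 - 323836280588174251/109925 = -323836014015762176/109925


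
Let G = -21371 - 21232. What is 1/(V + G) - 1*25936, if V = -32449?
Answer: -1946548673/75052 ≈ -25936.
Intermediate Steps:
G = -42603
1/(V + G) - 1*25936 = 1/(-32449 - 42603) - 1*25936 = 1/(-75052) - 25936 = -1/75052 - 25936 = -1946548673/75052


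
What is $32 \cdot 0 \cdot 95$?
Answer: $0$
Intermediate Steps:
$32 \cdot 0 \cdot 95 = 0 \cdot 95 = 0$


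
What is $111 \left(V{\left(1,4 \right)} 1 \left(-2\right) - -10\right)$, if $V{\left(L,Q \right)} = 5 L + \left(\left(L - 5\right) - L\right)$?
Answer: $1110$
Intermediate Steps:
$V{\left(L,Q \right)} = -5 + 5 L$ ($V{\left(L,Q \right)} = 5 L + \left(\left(-5 + L\right) - L\right) = 5 L - 5 = -5 + 5 L$)
$111 \left(V{\left(1,4 \right)} 1 \left(-2\right) - -10\right) = 111 \left(\left(-5 + 5 \cdot 1\right) 1 \left(-2\right) - -10\right) = 111 \left(\left(-5 + 5\right) 1 \left(-2\right) + \left(-12 + 22\right)\right) = 111 \left(0 \cdot 1 \left(-2\right) + 10\right) = 111 \left(0 \left(-2\right) + 10\right) = 111 \left(0 + 10\right) = 111 \cdot 10 = 1110$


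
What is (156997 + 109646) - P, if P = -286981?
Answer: 553624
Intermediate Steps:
(156997 + 109646) - P = (156997 + 109646) - 1*(-286981) = 266643 + 286981 = 553624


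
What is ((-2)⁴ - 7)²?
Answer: 81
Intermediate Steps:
((-2)⁴ - 7)² = (16 - 7)² = 9² = 81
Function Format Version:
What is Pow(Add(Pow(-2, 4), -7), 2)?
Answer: 81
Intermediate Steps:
Pow(Add(Pow(-2, 4), -7), 2) = Pow(Add(16, -7), 2) = Pow(9, 2) = 81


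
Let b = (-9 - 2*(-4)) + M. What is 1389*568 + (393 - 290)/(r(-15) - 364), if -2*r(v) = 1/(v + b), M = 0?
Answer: 9188920648/11647 ≈ 7.8895e+5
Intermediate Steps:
b = -1 (b = (-9 - 2*(-4)) + 0 = (-9 + 8) + 0 = -1 + 0 = -1)
r(v) = -1/(2*(-1 + v)) (r(v) = -1/(2*(v - 1)) = -1/(2*(-1 + v)))
1389*568 + (393 - 290)/(r(-15) - 364) = 1389*568 + (393 - 290)/(-1/(-2 + 2*(-15)) - 364) = 788952 + 103/(-1/(-2 - 30) - 364) = 788952 + 103/(-1/(-32) - 364) = 788952 + 103/(-1*(-1/32) - 364) = 788952 + 103/(1/32 - 364) = 788952 + 103/(-11647/32) = 788952 + 103*(-32/11647) = 788952 - 3296/11647 = 9188920648/11647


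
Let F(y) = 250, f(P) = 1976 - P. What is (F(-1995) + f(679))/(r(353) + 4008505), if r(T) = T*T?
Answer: 1547/4133114 ≈ 0.00037429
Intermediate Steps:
r(T) = T²
(F(-1995) + f(679))/(r(353) + 4008505) = (250 + (1976 - 1*679))/(353² + 4008505) = (250 + (1976 - 679))/(124609 + 4008505) = (250 + 1297)/4133114 = 1547*(1/4133114) = 1547/4133114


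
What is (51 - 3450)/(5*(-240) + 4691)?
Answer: -3399/3491 ≈ -0.97365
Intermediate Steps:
(51 - 3450)/(5*(-240) + 4691) = -3399/(-1200 + 4691) = -3399/3491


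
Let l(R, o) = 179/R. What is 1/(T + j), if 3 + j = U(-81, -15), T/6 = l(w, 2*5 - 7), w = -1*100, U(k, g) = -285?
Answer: -50/14937 ≈ -0.0033474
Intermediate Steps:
w = -100
T = -537/50 (T = 6*(179/(-100)) = 6*(179*(-1/100)) = 6*(-179/100) = -537/50 ≈ -10.740)
j = -288 (j = -3 - 285 = -288)
1/(T + j) = 1/(-537/50 - 288) = 1/(-14937/50) = -50/14937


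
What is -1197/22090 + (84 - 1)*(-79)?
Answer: -144845327/22090 ≈ -6557.1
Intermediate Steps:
-1197/22090 + (84 - 1)*(-79) = -1197*1/22090 + 83*(-79) = -1197/22090 - 6557 = -144845327/22090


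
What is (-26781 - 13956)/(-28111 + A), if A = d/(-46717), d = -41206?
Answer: 57670013/39794557 ≈ 1.4492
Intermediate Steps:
A = 3746/4247 (A = -41206/(-46717) = -41206*(-1/46717) = 3746/4247 ≈ 0.88203)
(-26781 - 13956)/(-28111 + A) = (-26781 - 13956)/(-28111 + 3746/4247) = -40737/(-119383671/4247) = -40737*(-4247/119383671) = 57670013/39794557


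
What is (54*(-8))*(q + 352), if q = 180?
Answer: -229824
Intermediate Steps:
(54*(-8))*(q + 352) = (54*(-8))*(180 + 352) = -432*532 = -229824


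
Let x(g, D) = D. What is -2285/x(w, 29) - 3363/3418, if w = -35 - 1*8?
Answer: -7907657/99122 ≈ -79.777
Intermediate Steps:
w = -43 (w = -35 - 8 = -43)
-2285/x(w, 29) - 3363/3418 = -2285/29 - 3363/3418 = -7907657/99122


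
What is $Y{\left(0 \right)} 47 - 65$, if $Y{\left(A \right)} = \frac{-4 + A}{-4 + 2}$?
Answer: $29$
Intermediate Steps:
$Y{\left(A \right)} = 2 - \frac{A}{2}$ ($Y{\left(A \right)} = \frac{-4 + A}{-2} = \left(-4 + A\right) \left(- \frac{1}{2}\right) = 2 - \frac{A}{2}$)
$Y{\left(0 \right)} 47 - 65 = \left(2 - 0\right) 47 - 65 = \left(2 + 0\right) 47 - 65 = 2 \cdot 47 - 65 = 94 - 65 = 29$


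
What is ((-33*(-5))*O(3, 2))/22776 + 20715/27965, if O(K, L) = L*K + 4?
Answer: 17264903/21231028 ≈ 0.81319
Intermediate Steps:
O(K, L) = 4 + K*L (O(K, L) = K*L + 4 = 4 + K*L)
((-33*(-5))*O(3, 2))/22776 + 20715/27965 = ((-33*(-5))*(4 + 3*2))/22776 + 20715/27965 = (165*(4 + 6))*(1/22776) + 20715*(1/27965) = (165*10)*(1/22776) + 4143/5593 = 1650*(1/22776) + 4143/5593 = 275/3796 + 4143/5593 = 17264903/21231028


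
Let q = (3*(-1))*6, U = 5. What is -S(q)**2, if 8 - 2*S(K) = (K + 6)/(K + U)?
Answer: -2116/169 ≈ -12.521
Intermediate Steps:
q = -18 (q = -3*6 = -18)
S(K) = 4 - (6 + K)/(2*(5 + K)) (S(K) = 4 - (K + 6)/(2*(K + 5)) = 4 - (6 + K)/(2*(5 + K)))
-S(q)**2 = -((34 + 7*(-18))/(2*(5 - 18)))**2 = -((1/2)*(34 - 126)/(-13))**2 = -((1/2)*(-1/13)*(-92))**2 = -(46/13)**2 = -1*2116/169 = -2116/169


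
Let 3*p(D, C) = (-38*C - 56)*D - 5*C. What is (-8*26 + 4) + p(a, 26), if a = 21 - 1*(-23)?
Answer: -46678/3 ≈ -15559.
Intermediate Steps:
a = 44 (a = 21 + 23 = 44)
p(D, C) = -5*C/3 + D*(-56 - 38*C)/3 (p(D, C) = ((-38*C - 56)*D - 5*C)/3 = ((-56 - 38*C)*D - 5*C)/3 = (D*(-56 - 38*C) - 5*C)/3 = (-5*C + D*(-56 - 38*C))/3 = -5*C/3 + D*(-56 - 38*C)/3)
(-8*26 + 4) + p(a, 26) = (-8*26 + 4) + (-56/3*44 - 5/3*26 - 38/3*26*44) = (-208 + 4) + (-2464/3 - 130/3 - 43472/3) = -204 - 46066/3 = -46678/3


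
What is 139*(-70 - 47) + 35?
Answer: -16228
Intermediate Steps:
139*(-70 - 47) + 35 = 139*(-117) + 35 = -16263 + 35 = -16228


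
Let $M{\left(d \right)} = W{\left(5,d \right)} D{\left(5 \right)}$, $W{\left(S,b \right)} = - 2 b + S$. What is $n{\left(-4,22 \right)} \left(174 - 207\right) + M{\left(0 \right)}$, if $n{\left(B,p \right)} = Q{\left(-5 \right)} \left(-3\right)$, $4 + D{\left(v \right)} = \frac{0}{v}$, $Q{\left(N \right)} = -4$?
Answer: $-416$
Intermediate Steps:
$W{\left(S,b \right)} = S - 2 b$
$D{\left(v \right)} = -4$ ($D{\left(v \right)} = -4 + \frac{0}{v} = -4 + 0 = -4$)
$n{\left(B,p \right)} = 12$ ($n{\left(B,p \right)} = \left(-4\right) \left(-3\right) = 12$)
$M{\left(d \right)} = -20 + 8 d$ ($M{\left(d \right)} = \left(5 - 2 d\right) \left(-4\right) = -20 + 8 d$)
$n{\left(-4,22 \right)} \left(174 - 207\right) + M{\left(0 \right)} = 12 \left(174 - 207\right) + \left(-20 + 8 \cdot 0\right) = 12 \left(174 - 207\right) + \left(-20 + 0\right) = 12 \left(-33\right) - 20 = -396 - 20 = -416$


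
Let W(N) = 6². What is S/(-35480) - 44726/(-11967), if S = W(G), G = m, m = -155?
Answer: 396611917/106147290 ≈ 3.7364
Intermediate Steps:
G = -155
W(N) = 36
S = 36
S/(-35480) - 44726/(-11967) = 36/(-35480) - 44726/(-11967) = 36*(-1/35480) - 44726*(-1/11967) = -9/8870 + 44726/11967 = 396611917/106147290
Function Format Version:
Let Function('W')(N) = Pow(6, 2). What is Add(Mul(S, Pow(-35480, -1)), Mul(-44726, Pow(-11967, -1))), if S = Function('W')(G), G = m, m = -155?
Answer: Rational(396611917, 106147290) ≈ 3.7364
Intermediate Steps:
G = -155
Function('W')(N) = 36
S = 36
Add(Mul(S, Pow(-35480, -1)), Mul(-44726, Pow(-11967, -1))) = Add(Mul(36, Pow(-35480, -1)), Mul(-44726, Pow(-11967, -1))) = Add(Mul(36, Rational(-1, 35480)), Mul(-44726, Rational(-1, 11967))) = Add(Rational(-9, 8870), Rational(44726, 11967)) = Rational(396611917, 106147290)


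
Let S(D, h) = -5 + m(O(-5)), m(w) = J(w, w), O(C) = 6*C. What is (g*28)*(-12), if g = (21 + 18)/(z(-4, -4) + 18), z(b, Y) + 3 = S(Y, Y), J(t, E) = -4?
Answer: -2184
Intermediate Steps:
m(w) = -4
S(D, h) = -9 (S(D, h) = -5 - 4 = -9)
z(b, Y) = -12 (z(b, Y) = -3 - 9 = -12)
g = 13/2 (g = (21 + 18)/(-12 + 18) = 39/6 = 39*(⅙) = 13/2 ≈ 6.5000)
(g*28)*(-12) = ((13/2)*28)*(-12) = 182*(-12) = -2184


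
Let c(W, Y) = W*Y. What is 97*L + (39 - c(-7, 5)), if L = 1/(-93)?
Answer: 6785/93 ≈ 72.957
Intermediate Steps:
L = -1/93 ≈ -0.010753
97*L + (39 - c(-7, 5)) = 97*(-1/93) + (39 - (-7)*5) = -97/93 + (39 - 1*(-35)) = -97/93 + (39 + 35) = -97/93 + 74 = 6785/93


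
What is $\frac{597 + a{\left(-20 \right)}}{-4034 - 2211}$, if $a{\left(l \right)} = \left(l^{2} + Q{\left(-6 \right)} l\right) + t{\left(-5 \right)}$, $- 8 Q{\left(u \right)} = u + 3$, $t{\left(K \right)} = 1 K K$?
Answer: $- \frac{2029}{12490} \approx -0.16245$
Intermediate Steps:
$t{\left(K \right)} = K^{2}$ ($t{\left(K \right)} = K K = K^{2}$)
$Q{\left(u \right)} = - \frac{3}{8} - \frac{u}{8}$ ($Q{\left(u \right)} = - \frac{u + 3}{8} = - \frac{3 + u}{8} = - \frac{3}{8} - \frac{u}{8}$)
$a{\left(l \right)} = 25 + l^{2} + \frac{3 l}{8}$ ($a{\left(l \right)} = \left(l^{2} + \left(- \frac{3}{8} - - \frac{3}{4}\right) l\right) + \left(-5\right)^{2} = \left(l^{2} + \left(- \frac{3}{8} + \frac{3}{4}\right) l\right) + 25 = \left(l^{2} + \frac{3 l}{8}\right) + 25 = 25 + l^{2} + \frac{3 l}{8}$)
$\frac{597 + a{\left(-20 \right)}}{-4034 - 2211} = \frac{597 + \left(25 + \left(-20\right)^{2} + \frac{3}{8} \left(-20\right)\right)}{-4034 - 2211} = \frac{597 + \left(25 + 400 - \frac{15}{2}\right)}{-6245} = \left(597 + \frac{835}{2}\right) \left(- \frac{1}{6245}\right) = \frac{2029}{2} \left(- \frac{1}{6245}\right) = - \frac{2029}{12490}$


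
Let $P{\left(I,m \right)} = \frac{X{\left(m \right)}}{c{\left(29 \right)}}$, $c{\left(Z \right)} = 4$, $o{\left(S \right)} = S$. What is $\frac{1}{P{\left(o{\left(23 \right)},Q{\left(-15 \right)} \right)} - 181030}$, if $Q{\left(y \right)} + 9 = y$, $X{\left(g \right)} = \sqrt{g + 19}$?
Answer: $- \frac{579296}{104869954881} - \frac{4 i \sqrt{5}}{524349774405} \approx -5.5239 \cdot 10^{-6} - 1.7058 \cdot 10^{-11} i$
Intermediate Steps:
$X{\left(g \right)} = \sqrt{19 + g}$
$Q{\left(y \right)} = -9 + y$
$P{\left(I,m \right)} = \frac{\sqrt{19 + m}}{4}$
$\frac{1}{P{\left(o{\left(23 \right)},Q{\left(-15 \right)} \right)} - 181030} = \frac{1}{\frac{\sqrt{19 - 24}}{4} - 181030} = \frac{1}{\frac{\sqrt{-5}}{4} - 181030} = \frac{1}{\frac{i \sqrt{5}}{4} - 181030} = \frac{1}{-181030 + \frac{i \sqrt{5}}{4}}$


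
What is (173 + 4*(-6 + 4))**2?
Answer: 27225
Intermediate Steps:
(173 + 4*(-6 + 4))**2 = (173 + 4*(-2))**2 = (173 - 8)**2 = 165**2 = 27225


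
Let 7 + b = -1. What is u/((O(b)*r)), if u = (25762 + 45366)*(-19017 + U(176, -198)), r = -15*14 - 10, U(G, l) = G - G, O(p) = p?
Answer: -169080147/220 ≈ -7.6855e+5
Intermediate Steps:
b = -8 (b = -7 - 1 = -8)
U(G, l) = 0
r = -220 (r = -210 - 10 = -220)
u = -1352641176 (u = (25762 + 45366)*(-19017 + 0) = 71128*(-19017) = -1352641176)
u/((O(b)*r)) = -1352641176/((-8*(-220))) = -1352641176/1760 = -1352641176*1/1760 = -169080147/220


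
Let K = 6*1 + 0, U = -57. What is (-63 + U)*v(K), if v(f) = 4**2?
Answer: -1920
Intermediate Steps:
K = 6 (K = 6 + 0 = 6)
v(f) = 16
(-63 + U)*v(K) = (-63 - 57)*16 = -120*16 = -1920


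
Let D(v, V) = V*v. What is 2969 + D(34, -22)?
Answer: 2221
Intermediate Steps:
2969 + D(34, -22) = 2969 - 22*34 = 2969 - 748 = 2221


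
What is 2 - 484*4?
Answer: -1934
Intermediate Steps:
2 - 484*4 = 2 - 44*44 = 2 - 1936 = -1934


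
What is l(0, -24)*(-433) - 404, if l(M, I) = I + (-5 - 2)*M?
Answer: 9988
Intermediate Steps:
l(M, I) = I - 7*M
l(0, -24)*(-433) - 404 = (-24 - 7*0)*(-433) - 404 = (-24 + 0)*(-433) - 404 = -24*(-433) - 404 = 10392 - 404 = 9988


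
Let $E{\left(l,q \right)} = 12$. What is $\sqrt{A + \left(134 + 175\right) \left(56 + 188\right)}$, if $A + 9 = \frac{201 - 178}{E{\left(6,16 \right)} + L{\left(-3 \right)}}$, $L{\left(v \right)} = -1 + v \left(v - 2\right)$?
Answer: $\frac{\sqrt{50962210}}{26} \approx 274.57$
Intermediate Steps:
$L{\left(v \right)} = -1 + v \left(-2 + v\right)$
$A = - \frac{211}{26}$ ($A = -9 + \frac{201 - 178}{12 - \left(-5 - 9\right)} = -9 + \frac{23}{12 + \left(-1 + 9 + 6\right)} = -9 + \frac{23}{12 + 14} = -9 + \frac{23}{26} = - \frac{211}{26} \approx -8.1154$)
$\sqrt{A + \left(134 + 175\right) \left(56 + 188\right)} = \sqrt{- \frac{211}{26} + \left(134 + 175\right) \left(56 + 188\right)} = \sqrt{- \frac{211}{26} + 309 \cdot 244} = \sqrt{- \frac{211}{26} + 75396} = \sqrt{\frac{1960085}{26}} = \frac{\sqrt{50962210}}{26}$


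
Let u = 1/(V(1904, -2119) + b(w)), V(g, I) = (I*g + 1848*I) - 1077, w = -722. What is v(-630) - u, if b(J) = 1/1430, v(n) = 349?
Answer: 3968387545631/11370737949 ≈ 349.00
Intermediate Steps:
V(g, I) = -1077 + 1848*I + I*g (V(g, I) = (1848*I + I*g) - 1077 = -1077 + 1848*I + I*g)
b(J) = 1/1430
u = -1430/11370737949 (u = 1/((-1077 + 1848*(-2119) - 2119*1904) + 1/1430) = 1/((-1077 - 3915912 - 4034576) + 1/1430) = 1/(-7951565 + 1/1430) = 1/(-11370737949/1430) = -1430/11370737949 ≈ -1.2576e-7)
v(-630) - u = 349 - 1*(-1430/11370737949) = 349 + 1430/11370737949 = 3968387545631/11370737949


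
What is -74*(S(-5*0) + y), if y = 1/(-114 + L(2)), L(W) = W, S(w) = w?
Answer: 37/56 ≈ 0.66071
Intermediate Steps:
y = -1/112 (y = 1/(-114 + 2) = 1/(-112) = -1/112 ≈ -0.0089286)
-74*(S(-5*0) + y) = -74*(-5*0 - 1/112) = -74*(0 - 1/112) = -74*(-1/112) = 37/56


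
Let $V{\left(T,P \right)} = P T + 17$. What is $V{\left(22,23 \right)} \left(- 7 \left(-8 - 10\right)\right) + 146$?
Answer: $66044$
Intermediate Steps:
$V{\left(T,P \right)} = 17 + P T$
$V{\left(22,23 \right)} \left(- 7 \left(-8 - 10\right)\right) + 146 = \left(17 + 23 \cdot 22\right) \left(- 7 \left(-8 - 10\right)\right) + 146 = \left(17 + 506\right) \left(\left(-7\right) \left(-18\right)\right) + 146 = 523 \cdot 126 + 146 = 65898 + 146 = 66044$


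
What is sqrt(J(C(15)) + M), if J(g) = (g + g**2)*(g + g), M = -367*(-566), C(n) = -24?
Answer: sqrt(181226) ≈ 425.71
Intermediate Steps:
M = 207722
J(g) = 2*g*(g + g**2) (J(g) = (g + g**2)*(2*g) = 2*g*(g + g**2))
sqrt(J(C(15)) + M) = sqrt(2*(-24)**2*(1 - 24) + 207722) = sqrt(2*576*(-23) + 207722) = sqrt(-26496 + 207722) = sqrt(181226)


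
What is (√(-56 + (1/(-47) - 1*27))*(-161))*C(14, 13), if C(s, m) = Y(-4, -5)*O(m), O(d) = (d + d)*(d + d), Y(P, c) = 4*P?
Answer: 1741376*I*√183394/47 ≈ 1.5867e+7*I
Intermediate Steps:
O(d) = 4*d² (O(d) = (2*d)*(2*d) = 4*d²)
C(s, m) = -64*m² (C(s, m) = (4*(-4))*(4*m²) = -64*m²)
(√(-56 + (1/(-47) - 1*27))*(-161))*C(14, 13) = (√(-56 + (1/(-47) - 1*27))*(-161))*(-64*13²) = (√(-56 + (-1/47 - 27))*(-161))*(-64*169) = (√(-56 - 1270/47)*(-161))*(-10816) = (√(-3902/47)*(-161))*(-10816) = ((I*√183394/47)*(-161))*(-10816) = -161*I*√183394/47*(-10816) = 1741376*I*√183394/47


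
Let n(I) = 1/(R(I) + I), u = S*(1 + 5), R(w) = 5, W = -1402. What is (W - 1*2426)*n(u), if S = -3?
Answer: 3828/13 ≈ 294.46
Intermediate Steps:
u = -18 (u = -3*(1 + 5) = -3*6 = -18)
n(I) = 1/(5 + I)
(W - 1*2426)*n(u) = (-1402 - 1*2426)/(5 - 18) = (-1402 - 2426)/(-13) = -3828*(-1/13) = 3828/13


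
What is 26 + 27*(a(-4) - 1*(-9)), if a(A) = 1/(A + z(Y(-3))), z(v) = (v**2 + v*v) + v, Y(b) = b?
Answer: 2986/11 ≈ 271.45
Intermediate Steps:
z(v) = v + 2*v**2 (z(v) = (v**2 + v**2) + v = 2*v**2 + v = v + 2*v**2)
a(A) = 1/(15 + A) (a(A) = 1/(A - 3*(1 + 2*(-3))) = 1/(A - 3*(1 - 6)) = 1/(A - 3*(-5)) = 1/(A + 15) = 1/(15 + A))
26 + 27*(a(-4) - 1*(-9)) = 26 + 27*(1/(15 - 4) - 1*(-9)) = 26 + 27*(1/11 + 9) = 26 + 27*(100/11) = 26 + 2700/11 = 2986/11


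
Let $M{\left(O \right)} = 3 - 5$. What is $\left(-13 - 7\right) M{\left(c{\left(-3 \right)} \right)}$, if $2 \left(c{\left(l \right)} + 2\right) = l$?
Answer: $40$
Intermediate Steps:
$c{\left(l \right)} = -2 + \frac{l}{2}$
$M{\left(O \right)} = -2$
$\left(-13 - 7\right) M{\left(c{\left(-3 \right)} \right)} = \left(-13 - 7\right) \left(-2\right) = \left(-20\right) \left(-2\right) = 40$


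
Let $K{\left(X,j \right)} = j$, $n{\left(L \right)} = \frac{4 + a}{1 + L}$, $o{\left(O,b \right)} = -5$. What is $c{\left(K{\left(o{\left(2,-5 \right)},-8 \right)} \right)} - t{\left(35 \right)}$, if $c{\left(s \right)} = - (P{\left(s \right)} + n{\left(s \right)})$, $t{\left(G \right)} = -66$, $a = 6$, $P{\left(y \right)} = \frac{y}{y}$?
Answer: $\frac{465}{7} \approx 66.429$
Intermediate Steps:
$P{\left(y \right)} = 1$
$n{\left(L \right)} = \frac{10}{1 + L}$ ($n{\left(L \right)} = \frac{4 + 6}{1 + L} = \frac{10}{1 + L}$)
$c{\left(s \right)} = -1 - \frac{10}{1 + s}$ ($c{\left(s \right)} = - (1 + \frac{10}{1 + s}) = -1 - \frac{10}{1 + s}$)
$c{\left(K{\left(o{\left(2,-5 \right)},-8 \right)} \right)} - t{\left(35 \right)} = \frac{-11 - -8}{1 - 8} - -66 = \frac{-11 + 8}{-7} + 66 = \left(- \frac{1}{7}\right) \left(-3\right) + 66 = \frac{3}{7} + 66 = \frac{465}{7}$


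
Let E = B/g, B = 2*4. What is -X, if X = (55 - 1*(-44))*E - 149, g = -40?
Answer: 844/5 ≈ 168.80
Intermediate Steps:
B = 8
E = -⅕ (E = 8/(-40) = 8*(-1/40) = -⅕ ≈ -0.20000)
X = -844/5 (X = (55 - 1*(-44))*(-⅕) - 149 = (55 + 44)*(-⅕) - 149 = 99*(-⅕) - 149 = -99/5 - 149 = -844/5 ≈ -168.80)
-X = -1*(-844/5) = 844/5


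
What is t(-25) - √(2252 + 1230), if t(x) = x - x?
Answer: -√3482 ≈ -59.008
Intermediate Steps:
t(x) = 0
t(-25) - √(2252 + 1230) = 0 - √(2252 + 1230) = 0 - √3482 = -√3482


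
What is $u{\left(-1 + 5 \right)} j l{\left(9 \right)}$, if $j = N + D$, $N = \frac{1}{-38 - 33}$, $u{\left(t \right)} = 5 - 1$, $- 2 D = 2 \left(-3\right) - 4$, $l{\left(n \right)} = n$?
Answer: $\frac{12744}{71} \approx 179.49$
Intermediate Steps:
$D = 5$ ($D = - \frac{2 \left(-3\right) - 4}{2} = - \frac{-6 - 4}{2} = \left(- \frac{1}{2}\right) \left(-10\right) = 5$)
$u{\left(t \right)} = 4$ ($u{\left(t \right)} = 5 - 1 = 4$)
$N = - \frac{1}{71}$ ($N = \frac{1}{-71} = - \frac{1}{71} \approx -0.014085$)
$j = \frac{354}{71}$ ($j = - \frac{1}{71} + 5 = \frac{354}{71} \approx 4.9859$)
$u{\left(-1 + 5 \right)} j l{\left(9 \right)} = 4 \cdot \frac{354}{71} \cdot 9 = \frac{1416}{71} \cdot 9 = \frac{12744}{71}$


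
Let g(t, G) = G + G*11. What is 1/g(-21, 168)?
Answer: 1/2016 ≈ 0.00049603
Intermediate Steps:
g(t, G) = 12*G (g(t, G) = G + 11*G = 12*G)
1/g(-21, 168) = 1/(12*168) = 1/2016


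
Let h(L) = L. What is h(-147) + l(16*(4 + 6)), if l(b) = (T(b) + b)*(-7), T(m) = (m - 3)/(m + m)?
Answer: -406539/320 ≈ -1270.4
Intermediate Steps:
T(m) = (-3 + m)/(2*m) (T(m) = (-3 + m)/((2*m)) = (-3 + m)*(1/(2*m)) = (-3 + m)/(2*m))
l(b) = -7*b - 7*(-3 + b)/(2*b) (l(b) = ((-3 + b)/(2*b) + b)*(-7) = (b + (-3 + b)/(2*b))*(-7) = -7*b - 7*(-3 + b)/(2*b))
h(-147) + l(16*(4 + 6)) = -147 + (-7/2 - 112*(4 + 6) + 21/(2*((16*(4 + 6))))) = -147 + (-7/2 - 112*10 + 21/(2*((16*10)))) = -147 + (-7/2 - 7*160 + (21/2)/160) = -147 + (-7/2 - 1120 + (21/2)*(1/160)) = -147 + (-7/2 - 1120 + 21/320) = -147 - 359499/320 = -406539/320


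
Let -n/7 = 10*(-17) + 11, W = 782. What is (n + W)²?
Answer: 3591025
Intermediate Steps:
n = 1113 (n = -7*(10*(-17) + 11) = -7*(-170 + 11) = -7*(-159) = 1113)
(n + W)² = (1113 + 782)² = 1895² = 3591025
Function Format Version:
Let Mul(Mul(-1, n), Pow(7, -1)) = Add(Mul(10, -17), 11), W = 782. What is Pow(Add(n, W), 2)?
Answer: 3591025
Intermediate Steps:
n = 1113 (n = Mul(-7, Add(Mul(10, -17), 11)) = Mul(-7, Add(-170, 11)) = Mul(-7, -159) = 1113)
Pow(Add(n, W), 2) = Pow(Add(1113, 782), 2) = Pow(1895, 2) = 3591025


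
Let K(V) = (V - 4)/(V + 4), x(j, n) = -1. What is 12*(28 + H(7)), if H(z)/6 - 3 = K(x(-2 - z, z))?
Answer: 432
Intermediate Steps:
K(V) = (-4 + V)/(4 + V)
H(z) = 8 (H(z) = 18 + 6*((-4 - 1)/(4 - 1)) = 18 + 6*(-5/3) = 18 - 10 = 8)
12*(28 + H(7)) = 12*(28 + 8) = 12*36 = 432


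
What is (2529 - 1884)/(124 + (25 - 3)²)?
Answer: 645/608 ≈ 1.0609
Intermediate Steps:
(2529 - 1884)/(124 + (25 - 3)²) = 645/(124 + 22²) = 645/(124 + 484) = 645/608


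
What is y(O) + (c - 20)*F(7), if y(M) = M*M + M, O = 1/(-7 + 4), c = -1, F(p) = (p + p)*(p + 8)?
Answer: -39692/9 ≈ -4410.2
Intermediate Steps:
F(p) = 2*p*(8 + p) (F(p) = (2*p)*(8 + p) = 2*p*(8 + p))
O = -1/3 (O = 1/(-3) = -1/3 ≈ -0.33333)
y(M) = M + M**2 (y(M) = M**2 + M = M + M**2)
y(O) + (c - 20)*F(7) = -(1 - 1/3)/3 + (-1 - 20)*(2*7*(8 + 7)) = -1/3*2/3 - 42*7*15 = -2/9 - 21*210 = -2/9 - 4410 = -39692/9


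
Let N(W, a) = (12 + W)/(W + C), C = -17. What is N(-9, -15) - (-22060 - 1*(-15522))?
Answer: 169985/26 ≈ 6537.9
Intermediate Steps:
N(W, a) = (12 + W)/(-17 + W) (N(W, a) = (12 + W)/(W - 17) = (12 + W)/(-17 + W))
N(-9, -15) - (-22060 - 1*(-15522)) = (12 - 9)/(-17 - 9) - (-22060 - 1*(-15522)) = 3/(-26) - (-22060 + 15522) = -1/26*3 - 1*(-6538) = -3/26 + 6538 = 169985/26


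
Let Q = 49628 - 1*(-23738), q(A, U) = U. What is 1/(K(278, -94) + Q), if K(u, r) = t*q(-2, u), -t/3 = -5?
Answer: 1/77536 ≈ 1.2897e-5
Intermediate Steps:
t = 15 (t = -3*(-5) = 15)
Q = 73366 (Q = 49628 + 23738 = 73366)
K(u, r) = 15*u
1/(K(278, -94) + Q) = 1/(15*278 + 73366) = 1/(4170 + 73366) = 1/77536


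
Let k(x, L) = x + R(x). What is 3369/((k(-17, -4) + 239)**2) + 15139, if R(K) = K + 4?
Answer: 661290028/43681 ≈ 15139.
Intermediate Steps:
R(K) = 4 + K
k(x, L) = 4 + 2*x (k(x, L) = x + (4 + x) = 4 + 2*x)
3369/((k(-17, -4) + 239)**2) + 15139 = 3369/(((4 + 2*(-17)) + 239)**2) + 15139 = 3369/(((4 - 34) + 239)**2) + 15139 = 3369/((-30 + 239)**2) + 15139 = 3369/(209**2) + 15139 = 3369/43681 + 15139 = 661290028/43681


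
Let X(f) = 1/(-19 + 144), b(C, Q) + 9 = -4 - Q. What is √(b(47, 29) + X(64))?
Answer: I*√26245/25 ≈ 6.4801*I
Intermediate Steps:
b(C, Q) = -13 - Q (b(C, Q) = -9 + (-4 - Q) = -13 - Q)
X(f) = 1/125
√(b(47, 29) + X(64)) = √((-13 - 1*29) + 1/125) = √((-13 - 29) + 1/125) = √(-42 + 1/125) = √(-5249/125) = I*√26245/25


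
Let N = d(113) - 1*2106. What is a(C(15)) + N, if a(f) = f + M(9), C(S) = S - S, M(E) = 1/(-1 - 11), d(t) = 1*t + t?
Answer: -22561/12 ≈ -1880.1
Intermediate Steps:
d(t) = 2*t (d(t) = t + t = 2*t)
M(E) = -1/12 (M(E) = 1/(-12) = -1/12)
C(S) = 0
a(f) = -1/12 + f (a(f) = f - 1/12 = -1/12 + f)
N = -1880 (N = 2*113 - 1*2106 = 226 - 2106 = -1880)
a(C(15)) + N = (-1/12 + 0) - 1880 = -1/12 - 1880 = -22561/12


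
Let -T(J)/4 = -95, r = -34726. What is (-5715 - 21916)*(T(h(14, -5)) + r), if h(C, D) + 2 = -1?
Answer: 949014326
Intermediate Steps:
h(C, D) = -3 (h(C, D) = -2 - 1 = -3)
T(J) = 380 (T(J) = -4*(-95) = 380)
(-5715 - 21916)*(T(h(14, -5)) + r) = (-5715 - 21916)*(380 - 34726) = -27631*(-34346) = 949014326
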